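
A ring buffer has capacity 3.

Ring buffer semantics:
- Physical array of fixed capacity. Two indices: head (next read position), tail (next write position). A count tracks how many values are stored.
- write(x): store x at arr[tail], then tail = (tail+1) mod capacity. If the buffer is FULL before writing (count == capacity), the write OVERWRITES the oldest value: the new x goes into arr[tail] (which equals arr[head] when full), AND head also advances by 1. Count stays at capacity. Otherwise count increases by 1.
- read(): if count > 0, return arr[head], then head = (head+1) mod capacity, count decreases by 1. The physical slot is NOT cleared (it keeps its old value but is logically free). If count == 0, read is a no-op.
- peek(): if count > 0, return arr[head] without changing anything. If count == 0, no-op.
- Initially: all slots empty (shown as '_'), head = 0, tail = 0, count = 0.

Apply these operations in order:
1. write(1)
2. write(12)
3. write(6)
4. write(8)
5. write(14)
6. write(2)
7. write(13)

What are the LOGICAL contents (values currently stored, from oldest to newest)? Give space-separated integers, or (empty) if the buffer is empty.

Answer: 14 2 13

Derivation:
After op 1 (write(1)): arr=[1 _ _] head=0 tail=1 count=1
After op 2 (write(12)): arr=[1 12 _] head=0 tail=2 count=2
After op 3 (write(6)): arr=[1 12 6] head=0 tail=0 count=3
After op 4 (write(8)): arr=[8 12 6] head=1 tail=1 count=3
After op 5 (write(14)): arr=[8 14 6] head=2 tail=2 count=3
After op 6 (write(2)): arr=[8 14 2] head=0 tail=0 count=3
After op 7 (write(13)): arr=[13 14 2] head=1 tail=1 count=3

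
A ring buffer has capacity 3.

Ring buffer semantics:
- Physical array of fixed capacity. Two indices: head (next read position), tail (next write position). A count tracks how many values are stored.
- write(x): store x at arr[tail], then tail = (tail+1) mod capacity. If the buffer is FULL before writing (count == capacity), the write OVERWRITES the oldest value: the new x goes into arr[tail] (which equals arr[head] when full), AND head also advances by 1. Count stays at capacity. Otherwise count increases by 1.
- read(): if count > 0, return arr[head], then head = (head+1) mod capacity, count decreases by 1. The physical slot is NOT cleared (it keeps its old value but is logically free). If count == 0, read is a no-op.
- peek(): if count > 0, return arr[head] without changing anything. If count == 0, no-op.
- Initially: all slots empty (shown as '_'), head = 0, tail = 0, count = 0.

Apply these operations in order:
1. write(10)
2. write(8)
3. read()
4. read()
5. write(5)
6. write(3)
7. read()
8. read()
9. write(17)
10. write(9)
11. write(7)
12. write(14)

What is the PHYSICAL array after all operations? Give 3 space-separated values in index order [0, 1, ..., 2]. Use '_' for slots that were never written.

Answer: 7 14 9

Derivation:
After op 1 (write(10)): arr=[10 _ _] head=0 tail=1 count=1
After op 2 (write(8)): arr=[10 8 _] head=0 tail=2 count=2
After op 3 (read()): arr=[10 8 _] head=1 tail=2 count=1
After op 4 (read()): arr=[10 8 _] head=2 tail=2 count=0
After op 5 (write(5)): arr=[10 8 5] head=2 tail=0 count=1
After op 6 (write(3)): arr=[3 8 5] head=2 tail=1 count=2
After op 7 (read()): arr=[3 8 5] head=0 tail=1 count=1
After op 8 (read()): arr=[3 8 5] head=1 tail=1 count=0
After op 9 (write(17)): arr=[3 17 5] head=1 tail=2 count=1
After op 10 (write(9)): arr=[3 17 9] head=1 tail=0 count=2
After op 11 (write(7)): arr=[7 17 9] head=1 tail=1 count=3
After op 12 (write(14)): arr=[7 14 9] head=2 tail=2 count=3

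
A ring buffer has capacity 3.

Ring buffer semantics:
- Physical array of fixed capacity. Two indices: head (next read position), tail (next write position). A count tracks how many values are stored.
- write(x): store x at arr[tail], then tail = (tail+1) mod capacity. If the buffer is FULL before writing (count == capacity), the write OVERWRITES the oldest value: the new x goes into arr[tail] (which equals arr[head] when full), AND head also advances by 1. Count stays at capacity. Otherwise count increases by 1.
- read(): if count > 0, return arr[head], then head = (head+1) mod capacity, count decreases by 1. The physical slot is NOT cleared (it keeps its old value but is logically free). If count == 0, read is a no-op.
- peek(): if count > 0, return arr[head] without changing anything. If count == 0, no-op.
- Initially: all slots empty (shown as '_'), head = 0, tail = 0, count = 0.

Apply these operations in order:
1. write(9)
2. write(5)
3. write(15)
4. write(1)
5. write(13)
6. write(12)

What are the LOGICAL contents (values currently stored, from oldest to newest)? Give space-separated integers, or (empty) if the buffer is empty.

Answer: 1 13 12

Derivation:
After op 1 (write(9)): arr=[9 _ _] head=0 tail=1 count=1
After op 2 (write(5)): arr=[9 5 _] head=0 tail=2 count=2
After op 3 (write(15)): arr=[9 5 15] head=0 tail=0 count=3
After op 4 (write(1)): arr=[1 5 15] head=1 tail=1 count=3
After op 5 (write(13)): arr=[1 13 15] head=2 tail=2 count=3
After op 6 (write(12)): arr=[1 13 12] head=0 tail=0 count=3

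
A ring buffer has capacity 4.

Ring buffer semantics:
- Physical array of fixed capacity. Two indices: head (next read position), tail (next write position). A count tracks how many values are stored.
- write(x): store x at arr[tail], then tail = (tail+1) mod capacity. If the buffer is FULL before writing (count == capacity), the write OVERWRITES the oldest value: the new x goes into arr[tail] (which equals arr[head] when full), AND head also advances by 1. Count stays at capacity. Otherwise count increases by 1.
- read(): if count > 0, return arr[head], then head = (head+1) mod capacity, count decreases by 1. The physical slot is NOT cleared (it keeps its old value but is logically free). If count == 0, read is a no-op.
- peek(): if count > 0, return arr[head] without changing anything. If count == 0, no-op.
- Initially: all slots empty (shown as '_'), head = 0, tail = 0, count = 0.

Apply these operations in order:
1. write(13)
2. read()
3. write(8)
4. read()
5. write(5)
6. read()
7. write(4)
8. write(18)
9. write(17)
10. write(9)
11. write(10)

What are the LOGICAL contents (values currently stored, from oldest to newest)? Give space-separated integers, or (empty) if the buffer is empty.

After op 1 (write(13)): arr=[13 _ _ _] head=0 tail=1 count=1
After op 2 (read()): arr=[13 _ _ _] head=1 tail=1 count=0
After op 3 (write(8)): arr=[13 8 _ _] head=1 tail=2 count=1
After op 4 (read()): arr=[13 8 _ _] head=2 tail=2 count=0
After op 5 (write(5)): arr=[13 8 5 _] head=2 tail=3 count=1
After op 6 (read()): arr=[13 8 5 _] head=3 tail=3 count=0
After op 7 (write(4)): arr=[13 8 5 4] head=3 tail=0 count=1
After op 8 (write(18)): arr=[18 8 5 4] head=3 tail=1 count=2
After op 9 (write(17)): arr=[18 17 5 4] head=3 tail=2 count=3
After op 10 (write(9)): arr=[18 17 9 4] head=3 tail=3 count=4
After op 11 (write(10)): arr=[18 17 9 10] head=0 tail=0 count=4

Answer: 18 17 9 10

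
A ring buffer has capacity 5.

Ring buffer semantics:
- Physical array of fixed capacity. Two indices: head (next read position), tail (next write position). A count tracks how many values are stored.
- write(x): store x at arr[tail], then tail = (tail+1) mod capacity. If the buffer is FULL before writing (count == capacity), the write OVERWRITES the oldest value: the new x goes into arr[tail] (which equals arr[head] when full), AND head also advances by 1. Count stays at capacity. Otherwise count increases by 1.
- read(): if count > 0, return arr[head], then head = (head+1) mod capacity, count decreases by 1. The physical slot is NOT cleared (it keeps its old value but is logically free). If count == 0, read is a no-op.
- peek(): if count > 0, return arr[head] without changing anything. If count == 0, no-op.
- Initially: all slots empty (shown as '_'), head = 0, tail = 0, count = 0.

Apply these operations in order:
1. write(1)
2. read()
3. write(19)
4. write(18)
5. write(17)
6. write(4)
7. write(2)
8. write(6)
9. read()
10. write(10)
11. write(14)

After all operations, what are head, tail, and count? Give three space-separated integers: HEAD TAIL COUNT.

Answer: 4 4 5

Derivation:
After op 1 (write(1)): arr=[1 _ _ _ _] head=0 tail=1 count=1
After op 2 (read()): arr=[1 _ _ _ _] head=1 tail=1 count=0
After op 3 (write(19)): arr=[1 19 _ _ _] head=1 tail=2 count=1
After op 4 (write(18)): arr=[1 19 18 _ _] head=1 tail=3 count=2
After op 5 (write(17)): arr=[1 19 18 17 _] head=1 tail=4 count=3
After op 6 (write(4)): arr=[1 19 18 17 4] head=1 tail=0 count=4
After op 7 (write(2)): arr=[2 19 18 17 4] head=1 tail=1 count=5
After op 8 (write(6)): arr=[2 6 18 17 4] head=2 tail=2 count=5
After op 9 (read()): arr=[2 6 18 17 4] head=3 tail=2 count=4
After op 10 (write(10)): arr=[2 6 10 17 4] head=3 tail=3 count=5
After op 11 (write(14)): arr=[2 6 10 14 4] head=4 tail=4 count=5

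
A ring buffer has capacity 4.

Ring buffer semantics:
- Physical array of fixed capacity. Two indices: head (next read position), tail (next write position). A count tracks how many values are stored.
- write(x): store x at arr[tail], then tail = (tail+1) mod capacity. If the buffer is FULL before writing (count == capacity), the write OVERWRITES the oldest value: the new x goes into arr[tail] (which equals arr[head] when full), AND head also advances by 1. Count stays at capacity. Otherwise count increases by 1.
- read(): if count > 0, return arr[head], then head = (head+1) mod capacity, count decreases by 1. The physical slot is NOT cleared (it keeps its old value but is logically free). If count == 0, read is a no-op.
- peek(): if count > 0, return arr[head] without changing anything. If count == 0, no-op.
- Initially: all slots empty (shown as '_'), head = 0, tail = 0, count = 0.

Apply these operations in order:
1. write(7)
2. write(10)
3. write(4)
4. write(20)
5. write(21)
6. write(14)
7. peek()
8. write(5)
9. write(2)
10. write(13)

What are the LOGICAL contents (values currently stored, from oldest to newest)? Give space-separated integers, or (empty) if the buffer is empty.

Answer: 14 5 2 13

Derivation:
After op 1 (write(7)): arr=[7 _ _ _] head=0 tail=1 count=1
After op 2 (write(10)): arr=[7 10 _ _] head=0 tail=2 count=2
After op 3 (write(4)): arr=[7 10 4 _] head=0 tail=3 count=3
After op 4 (write(20)): arr=[7 10 4 20] head=0 tail=0 count=4
After op 5 (write(21)): arr=[21 10 4 20] head=1 tail=1 count=4
After op 6 (write(14)): arr=[21 14 4 20] head=2 tail=2 count=4
After op 7 (peek()): arr=[21 14 4 20] head=2 tail=2 count=4
After op 8 (write(5)): arr=[21 14 5 20] head=3 tail=3 count=4
After op 9 (write(2)): arr=[21 14 5 2] head=0 tail=0 count=4
After op 10 (write(13)): arr=[13 14 5 2] head=1 tail=1 count=4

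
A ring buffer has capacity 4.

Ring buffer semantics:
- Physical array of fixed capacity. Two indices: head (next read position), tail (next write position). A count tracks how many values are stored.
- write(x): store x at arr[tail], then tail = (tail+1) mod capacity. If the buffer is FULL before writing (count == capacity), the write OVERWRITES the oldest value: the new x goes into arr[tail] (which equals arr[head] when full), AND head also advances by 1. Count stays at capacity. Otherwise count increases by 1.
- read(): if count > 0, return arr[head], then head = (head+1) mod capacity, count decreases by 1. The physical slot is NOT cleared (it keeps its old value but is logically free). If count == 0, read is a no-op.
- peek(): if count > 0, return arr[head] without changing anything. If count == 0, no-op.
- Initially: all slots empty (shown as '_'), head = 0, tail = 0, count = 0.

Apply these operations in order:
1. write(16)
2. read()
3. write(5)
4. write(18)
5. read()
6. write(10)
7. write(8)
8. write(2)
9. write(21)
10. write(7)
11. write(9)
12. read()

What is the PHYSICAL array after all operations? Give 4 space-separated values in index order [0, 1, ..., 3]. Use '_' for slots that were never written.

Answer: 9 2 21 7

Derivation:
After op 1 (write(16)): arr=[16 _ _ _] head=0 tail=1 count=1
After op 2 (read()): arr=[16 _ _ _] head=1 tail=1 count=0
After op 3 (write(5)): arr=[16 5 _ _] head=1 tail=2 count=1
After op 4 (write(18)): arr=[16 5 18 _] head=1 tail=3 count=2
After op 5 (read()): arr=[16 5 18 _] head=2 tail=3 count=1
After op 6 (write(10)): arr=[16 5 18 10] head=2 tail=0 count=2
After op 7 (write(8)): arr=[8 5 18 10] head=2 tail=1 count=3
After op 8 (write(2)): arr=[8 2 18 10] head=2 tail=2 count=4
After op 9 (write(21)): arr=[8 2 21 10] head=3 tail=3 count=4
After op 10 (write(7)): arr=[8 2 21 7] head=0 tail=0 count=4
After op 11 (write(9)): arr=[9 2 21 7] head=1 tail=1 count=4
After op 12 (read()): arr=[9 2 21 7] head=2 tail=1 count=3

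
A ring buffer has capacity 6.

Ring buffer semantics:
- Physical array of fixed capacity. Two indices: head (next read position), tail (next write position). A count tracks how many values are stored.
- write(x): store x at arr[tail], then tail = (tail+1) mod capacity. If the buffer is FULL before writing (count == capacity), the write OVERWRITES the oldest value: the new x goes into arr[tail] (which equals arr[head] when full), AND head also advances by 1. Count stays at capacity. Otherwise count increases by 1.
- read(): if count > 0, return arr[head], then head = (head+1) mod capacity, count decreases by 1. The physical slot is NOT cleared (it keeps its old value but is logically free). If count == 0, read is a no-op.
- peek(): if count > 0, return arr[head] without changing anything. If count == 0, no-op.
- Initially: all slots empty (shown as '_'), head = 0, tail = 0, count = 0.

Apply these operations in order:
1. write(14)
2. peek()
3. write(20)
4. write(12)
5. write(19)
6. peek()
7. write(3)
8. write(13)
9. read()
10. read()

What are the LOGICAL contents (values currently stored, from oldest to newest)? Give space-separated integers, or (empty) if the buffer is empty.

After op 1 (write(14)): arr=[14 _ _ _ _ _] head=0 tail=1 count=1
After op 2 (peek()): arr=[14 _ _ _ _ _] head=0 tail=1 count=1
After op 3 (write(20)): arr=[14 20 _ _ _ _] head=0 tail=2 count=2
After op 4 (write(12)): arr=[14 20 12 _ _ _] head=0 tail=3 count=3
After op 5 (write(19)): arr=[14 20 12 19 _ _] head=0 tail=4 count=4
After op 6 (peek()): arr=[14 20 12 19 _ _] head=0 tail=4 count=4
After op 7 (write(3)): arr=[14 20 12 19 3 _] head=0 tail=5 count=5
After op 8 (write(13)): arr=[14 20 12 19 3 13] head=0 tail=0 count=6
After op 9 (read()): arr=[14 20 12 19 3 13] head=1 tail=0 count=5
After op 10 (read()): arr=[14 20 12 19 3 13] head=2 tail=0 count=4

Answer: 12 19 3 13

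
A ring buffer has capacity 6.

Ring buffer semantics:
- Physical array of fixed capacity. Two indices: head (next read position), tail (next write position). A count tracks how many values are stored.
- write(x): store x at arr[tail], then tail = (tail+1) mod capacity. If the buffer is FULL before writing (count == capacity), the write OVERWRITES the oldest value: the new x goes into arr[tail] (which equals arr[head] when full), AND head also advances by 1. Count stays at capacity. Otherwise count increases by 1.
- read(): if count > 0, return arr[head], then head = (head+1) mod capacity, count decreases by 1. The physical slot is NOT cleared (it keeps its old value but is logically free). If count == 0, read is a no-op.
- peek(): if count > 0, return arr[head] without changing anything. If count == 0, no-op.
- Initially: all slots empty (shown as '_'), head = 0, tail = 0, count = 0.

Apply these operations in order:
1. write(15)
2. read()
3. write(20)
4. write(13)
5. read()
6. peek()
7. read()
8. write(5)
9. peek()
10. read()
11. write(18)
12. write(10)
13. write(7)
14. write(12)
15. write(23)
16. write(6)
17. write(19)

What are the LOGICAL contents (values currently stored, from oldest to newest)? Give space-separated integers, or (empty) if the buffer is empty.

After op 1 (write(15)): arr=[15 _ _ _ _ _] head=0 tail=1 count=1
After op 2 (read()): arr=[15 _ _ _ _ _] head=1 tail=1 count=0
After op 3 (write(20)): arr=[15 20 _ _ _ _] head=1 tail=2 count=1
After op 4 (write(13)): arr=[15 20 13 _ _ _] head=1 tail=3 count=2
After op 5 (read()): arr=[15 20 13 _ _ _] head=2 tail=3 count=1
After op 6 (peek()): arr=[15 20 13 _ _ _] head=2 tail=3 count=1
After op 7 (read()): arr=[15 20 13 _ _ _] head=3 tail=3 count=0
After op 8 (write(5)): arr=[15 20 13 5 _ _] head=3 tail=4 count=1
After op 9 (peek()): arr=[15 20 13 5 _ _] head=3 tail=4 count=1
After op 10 (read()): arr=[15 20 13 5 _ _] head=4 tail=4 count=0
After op 11 (write(18)): arr=[15 20 13 5 18 _] head=4 tail=5 count=1
After op 12 (write(10)): arr=[15 20 13 5 18 10] head=4 tail=0 count=2
After op 13 (write(7)): arr=[7 20 13 5 18 10] head=4 tail=1 count=3
After op 14 (write(12)): arr=[7 12 13 5 18 10] head=4 tail=2 count=4
After op 15 (write(23)): arr=[7 12 23 5 18 10] head=4 tail=3 count=5
After op 16 (write(6)): arr=[7 12 23 6 18 10] head=4 tail=4 count=6
After op 17 (write(19)): arr=[7 12 23 6 19 10] head=5 tail=5 count=6

Answer: 10 7 12 23 6 19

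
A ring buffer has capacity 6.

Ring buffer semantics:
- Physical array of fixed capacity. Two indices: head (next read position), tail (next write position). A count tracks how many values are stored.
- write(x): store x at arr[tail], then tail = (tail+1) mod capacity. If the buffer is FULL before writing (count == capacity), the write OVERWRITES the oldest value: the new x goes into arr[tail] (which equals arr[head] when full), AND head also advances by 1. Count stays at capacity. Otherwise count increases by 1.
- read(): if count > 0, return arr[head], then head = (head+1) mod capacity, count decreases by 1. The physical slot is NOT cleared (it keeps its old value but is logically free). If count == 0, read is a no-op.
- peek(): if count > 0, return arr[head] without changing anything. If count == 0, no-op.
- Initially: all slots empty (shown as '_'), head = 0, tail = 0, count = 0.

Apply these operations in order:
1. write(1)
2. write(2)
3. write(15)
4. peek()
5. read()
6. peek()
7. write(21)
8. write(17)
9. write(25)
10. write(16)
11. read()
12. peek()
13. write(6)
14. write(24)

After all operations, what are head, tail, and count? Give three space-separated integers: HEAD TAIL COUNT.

After op 1 (write(1)): arr=[1 _ _ _ _ _] head=0 tail=1 count=1
After op 2 (write(2)): arr=[1 2 _ _ _ _] head=0 tail=2 count=2
After op 3 (write(15)): arr=[1 2 15 _ _ _] head=0 tail=3 count=3
After op 4 (peek()): arr=[1 2 15 _ _ _] head=0 tail=3 count=3
After op 5 (read()): arr=[1 2 15 _ _ _] head=1 tail=3 count=2
After op 6 (peek()): arr=[1 2 15 _ _ _] head=1 tail=3 count=2
After op 7 (write(21)): arr=[1 2 15 21 _ _] head=1 tail=4 count=3
After op 8 (write(17)): arr=[1 2 15 21 17 _] head=1 tail=5 count=4
After op 9 (write(25)): arr=[1 2 15 21 17 25] head=1 tail=0 count=5
After op 10 (write(16)): arr=[16 2 15 21 17 25] head=1 tail=1 count=6
After op 11 (read()): arr=[16 2 15 21 17 25] head=2 tail=1 count=5
After op 12 (peek()): arr=[16 2 15 21 17 25] head=2 tail=1 count=5
After op 13 (write(6)): arr=[16 6 15 21 17 25] head=2 tail=2 count=6
After op 14 (write(24)): arr=[16 6 24 21 17 25] head=3 tail=3 count=6

Answer: 3 3 6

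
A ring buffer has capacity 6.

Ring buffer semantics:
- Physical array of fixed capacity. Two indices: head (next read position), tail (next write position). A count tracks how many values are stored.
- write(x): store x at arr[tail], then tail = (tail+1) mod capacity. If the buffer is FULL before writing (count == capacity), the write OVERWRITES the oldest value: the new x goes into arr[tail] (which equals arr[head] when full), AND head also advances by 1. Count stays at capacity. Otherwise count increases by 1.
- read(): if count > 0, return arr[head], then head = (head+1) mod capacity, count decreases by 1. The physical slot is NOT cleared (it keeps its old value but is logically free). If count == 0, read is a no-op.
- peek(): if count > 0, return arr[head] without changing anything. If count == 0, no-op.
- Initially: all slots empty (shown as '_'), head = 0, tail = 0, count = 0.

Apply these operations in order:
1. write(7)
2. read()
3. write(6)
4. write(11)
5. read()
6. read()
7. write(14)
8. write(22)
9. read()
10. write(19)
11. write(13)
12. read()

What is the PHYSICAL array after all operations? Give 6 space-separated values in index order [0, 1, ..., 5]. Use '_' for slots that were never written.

Answer: 13 6 11 14 22 19

Derivation:
After op 1 (write(7)): arr=[7 _ _ _ _ _] head=0 tail=1 count=1
After op 2 (read()): arr=[7 _ _ _ _ _] head=1 tail=1 count=0
After op 3 (write(6)): arr=[7 6 _ _ _ _] head=1 tail=2 count=1
After op 4 (write(11)): arr=[7 6 11 _ _ _] head=1 tail=3 count=2
After op 5 (read()): arr=[7 6 11 _ _ _] head=2 tail=3 count=1
After op 6 (read()): arr=[7 6 11 _ _ _] head=3 tail=3 count=0
After op 7 (write(14)): arr=[7 6 11 14 _ _] head=3 tail=4 count=1
After op 8 (write(22)): arr=[7 6 11 14 22 _] head=3 tail=5 count=2
After op 9 (read()): arr=[7 6 11 14 22 _] head=4 tail=5 count=1
After op 10 (write(19)): arr=[7 6 11 14 22 19] head=4 tail=0 count=2
After op 11 (write(13)): arr=[13 6 11 14 22 19] head=4 tail=1 count=3
After op 12 (read()): arr=[13 6 11 14 22 19] head=5 tail=1 count=2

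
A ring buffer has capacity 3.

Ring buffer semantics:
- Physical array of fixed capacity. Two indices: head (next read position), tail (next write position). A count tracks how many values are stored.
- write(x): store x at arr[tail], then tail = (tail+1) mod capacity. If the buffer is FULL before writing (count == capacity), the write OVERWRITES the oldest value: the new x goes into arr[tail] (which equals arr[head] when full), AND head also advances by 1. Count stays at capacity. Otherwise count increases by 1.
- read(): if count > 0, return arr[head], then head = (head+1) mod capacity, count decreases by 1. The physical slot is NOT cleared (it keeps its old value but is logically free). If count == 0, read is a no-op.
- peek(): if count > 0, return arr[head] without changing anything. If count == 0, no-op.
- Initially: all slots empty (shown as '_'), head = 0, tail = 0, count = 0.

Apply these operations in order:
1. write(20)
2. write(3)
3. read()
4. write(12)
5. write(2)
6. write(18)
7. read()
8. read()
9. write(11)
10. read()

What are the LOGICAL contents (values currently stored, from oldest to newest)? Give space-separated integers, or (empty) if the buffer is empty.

Answer: 11

Derivation:
After op 1 (write(20)): arr=[20 _ _] head=0 tail=1 count=1
After op 2 (write(3)): arr=[20 3 _] head=0 tail=2 count=2
After op 3 (read()): arr=[20 3 _] head=1 tail=2 count=1
After op 4 (write(12)): arr=[20 3 12] head=1 tail=0 count=2
After op 5 (write(2)): arr=[2 3 12] head=1 tail=1 count=3
After op 6 (write(18)): arr=[2 18 12] head=2 tail=2 count=3
After op 7 (read()): arr=[2 18 12] head=0 tail=2 count=2
After op 8 (read()): arr=[2 18 12] head=1 tail=2 count=1
After op 9 (write(11)): arr=[2 18 11] head=1 tail=0 count=2
After op 10 (read()): arr=[2 18 11] head=2 tail=0 count=1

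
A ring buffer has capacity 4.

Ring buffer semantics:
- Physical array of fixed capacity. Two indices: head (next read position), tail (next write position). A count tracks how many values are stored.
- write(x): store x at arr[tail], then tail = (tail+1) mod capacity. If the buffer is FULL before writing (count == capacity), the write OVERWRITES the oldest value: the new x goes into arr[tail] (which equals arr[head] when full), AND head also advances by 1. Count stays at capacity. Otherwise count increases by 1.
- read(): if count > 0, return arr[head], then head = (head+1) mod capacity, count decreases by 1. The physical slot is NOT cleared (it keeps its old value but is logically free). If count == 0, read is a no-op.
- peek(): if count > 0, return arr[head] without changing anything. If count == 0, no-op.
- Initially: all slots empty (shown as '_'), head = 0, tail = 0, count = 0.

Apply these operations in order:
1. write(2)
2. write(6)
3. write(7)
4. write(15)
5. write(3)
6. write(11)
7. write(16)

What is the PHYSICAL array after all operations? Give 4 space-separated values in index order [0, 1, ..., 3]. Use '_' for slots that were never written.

After op 1 (write(2)): arr=[2 _ _ _] head=0 tail=1 count=1
After op 2 (write(6)): arr=[2 6 _ _] head=0 tail=2 count=2
After op 3 (write(7)): arr=[2 6 7 _] head=0 tail=3 count=3
After op 4 (write(15)): arr=[2 6 7 15] head=0 tail=0 count=4
After op 5 (write(3)): arr=[3 6 7 15] head=1 tail=1 count=4
After op 6 (write(11)): arr=[3 11 7 15] head=2 tail=2 count=4
After op 7 (write(16)): arr=[3 11 16 15] head=3 tail=3 count=4

Answer: 3 11 16 15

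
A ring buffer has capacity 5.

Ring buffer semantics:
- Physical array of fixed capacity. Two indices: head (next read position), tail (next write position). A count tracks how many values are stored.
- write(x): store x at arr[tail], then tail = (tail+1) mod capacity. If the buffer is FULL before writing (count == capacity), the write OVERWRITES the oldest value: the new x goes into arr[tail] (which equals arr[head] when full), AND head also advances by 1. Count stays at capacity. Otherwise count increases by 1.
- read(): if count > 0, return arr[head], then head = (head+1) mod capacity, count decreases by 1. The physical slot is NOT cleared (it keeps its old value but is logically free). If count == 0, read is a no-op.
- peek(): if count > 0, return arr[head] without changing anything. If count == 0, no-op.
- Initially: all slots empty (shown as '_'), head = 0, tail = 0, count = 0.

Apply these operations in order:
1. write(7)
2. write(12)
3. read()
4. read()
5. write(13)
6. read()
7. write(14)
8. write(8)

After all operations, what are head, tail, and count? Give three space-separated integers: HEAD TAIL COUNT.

Answer: 3 0 2

Derivation:
After op 1 (write(7)): arr=[7 _ _ _ _] head=0 tail=1 count=1
After op 2 (write(12)): arr=[7 12 _ _ _] head=0 tail=2 count=2
After op 3 (read()): arr=[7 12 _ _ _] head=1 tail=2 count=1
After op 4 (read()): arr=[7 12 _ _ _] head=2 tail=2 count=0
After op 5 (write(13)): arr=[7 12 13 _ _] head=2 tail=3 count=1
After op 6 (read()): arr=[7 12 13 _ _] head=3 tail=3 count=0
After op 7 (write(14)): arr=[7 12 13 14 _] head=3 tail=4 count=1
After op 8 (write(8)): arr=[7 12 13 14 8] head=3 tail=0 count=2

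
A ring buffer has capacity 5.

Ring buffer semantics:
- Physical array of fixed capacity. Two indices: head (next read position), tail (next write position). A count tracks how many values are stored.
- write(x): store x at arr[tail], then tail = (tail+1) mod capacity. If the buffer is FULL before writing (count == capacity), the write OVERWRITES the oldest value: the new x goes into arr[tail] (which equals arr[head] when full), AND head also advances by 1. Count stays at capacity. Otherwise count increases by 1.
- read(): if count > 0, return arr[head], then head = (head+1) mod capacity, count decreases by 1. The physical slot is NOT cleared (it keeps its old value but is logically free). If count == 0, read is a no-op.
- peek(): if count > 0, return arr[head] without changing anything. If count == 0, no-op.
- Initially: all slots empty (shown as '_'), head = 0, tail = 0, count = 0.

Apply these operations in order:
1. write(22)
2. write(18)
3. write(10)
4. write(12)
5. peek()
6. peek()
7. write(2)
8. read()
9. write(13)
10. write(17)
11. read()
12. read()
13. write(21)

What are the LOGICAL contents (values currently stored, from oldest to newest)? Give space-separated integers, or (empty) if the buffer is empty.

Answer: 2 13 17 21

Derivation:
After op 1 (write(22)): arr=[22 _ _ _ _] head=0 tail=1 count=1
After op 2 (write(18)): arr=[22 18 _ _ _] head=0 tail=2 count=2
After op 3 (write(10)): arr=[22 18 10 _ _] head=0 tail=3 count=3
After op 4 (write(12)): arr=[22 18 10 12 _] head=0 tail=4 count=4
After op 5 (peek()): arr=[22 18 10 12 _] head=0 tail=4 count=4
After op 6 (peek()): arr=[22 18 10 12 _] head=0 tail=4 count=4
After op 7 (write(2)): arr=[22 18 10 12 2] head=0 tail=0 count=5
After op 8 (read()): arr=[22 18 10 12 2] head=1 tail=0 count=4
After op 9 (write(13)): arr=[13 18 10 12 2] head=1 tail=1 count=5
After op 10 (write(17)): arr=[13 17 10 12 2] head=2 tail=2 count=5
After op 11 (read()): arr=[13 17 10 12 2] head=3 tail=2 count=4
After op 12 (read()): arr=[13 17 10 12 2] head=4 tail=2 count=3
After op 13 (write(21)): arr=[13 17 21 12 2] head=4 tail=3 count=4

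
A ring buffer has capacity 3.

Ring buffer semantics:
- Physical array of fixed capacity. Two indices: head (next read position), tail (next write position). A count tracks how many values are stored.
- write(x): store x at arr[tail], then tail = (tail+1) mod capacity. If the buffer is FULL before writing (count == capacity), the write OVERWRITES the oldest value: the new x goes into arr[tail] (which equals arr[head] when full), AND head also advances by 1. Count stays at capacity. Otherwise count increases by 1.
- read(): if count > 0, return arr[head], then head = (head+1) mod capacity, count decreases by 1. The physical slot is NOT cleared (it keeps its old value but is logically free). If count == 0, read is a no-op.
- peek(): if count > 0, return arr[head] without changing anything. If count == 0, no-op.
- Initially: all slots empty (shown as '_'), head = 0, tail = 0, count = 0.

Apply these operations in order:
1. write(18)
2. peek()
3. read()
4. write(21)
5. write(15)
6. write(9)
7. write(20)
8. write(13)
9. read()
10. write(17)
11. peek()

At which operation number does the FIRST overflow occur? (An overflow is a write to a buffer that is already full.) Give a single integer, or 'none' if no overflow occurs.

After op 1 (write(18)): arr=[18 _ _] head=0 tail=1 count=1
After op 2 (peek()): arr=[18 _ _] head=0 tail=1 count=1
After op 3 (read()): arr=[18 _ _] head=1 tail=1 count=0
After op 4 (write(21)): arr=[18 21 _] head=1 tail=2 count=1
After op 5 (write(15)): arr=[18 21 15] head=1 tail=0 count=2
After op 6 (write(9)): arr=[9 21 15] head=1 tail=1 count=3
After op 7 (write(20)): arr=[9 20 15] head=2 tail=2 count=3
After op 8 (write(13)): arr=[9 20 13] head=0 tail=0 count=3
After op 9 (read()): arr=[9 20 13] head=1 tail=0 count=2
After op 10 (write(17)): arr=[17 20 13] head=1 tail=1 count=3
After op 11 (peek()): arr=[17 20 13] head=1 tail=1 count=3

Answer: 7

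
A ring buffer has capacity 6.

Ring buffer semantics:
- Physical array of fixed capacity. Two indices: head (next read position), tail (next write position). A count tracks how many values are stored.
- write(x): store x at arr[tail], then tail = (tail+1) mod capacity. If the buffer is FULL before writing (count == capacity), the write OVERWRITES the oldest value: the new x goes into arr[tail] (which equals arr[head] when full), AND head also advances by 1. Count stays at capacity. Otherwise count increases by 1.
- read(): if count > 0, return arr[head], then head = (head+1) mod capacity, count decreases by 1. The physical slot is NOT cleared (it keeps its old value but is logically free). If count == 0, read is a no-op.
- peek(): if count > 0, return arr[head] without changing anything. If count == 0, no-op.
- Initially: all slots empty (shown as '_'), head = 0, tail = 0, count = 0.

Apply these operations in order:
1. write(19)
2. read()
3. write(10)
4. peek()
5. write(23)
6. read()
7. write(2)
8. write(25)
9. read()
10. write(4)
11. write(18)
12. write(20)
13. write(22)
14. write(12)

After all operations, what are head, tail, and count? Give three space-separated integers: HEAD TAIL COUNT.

After op 1 (write(19)): arr=[19 _ _ _ _ _] head=0 tail=1 count=1
After op 2 (read()): arr=[19 _ _ _ _ _] head=1 tail=1 count=0
After op 3 (write(10)): arr=[19 10 _ _ _ _] head=1 tail=2 count=1
After op 4 (peek()): arr=[19 10 _ _ _ _] head=1 tail=2 count=1
After op 5 (write(23)): arr=[19 10 23 _ _ _] head=1 tail=3 count=2
After op 6 (read()): arr=[19 10 23 _ _ _] head=2 tail=3 count=1
After op 7 (write(2)): arr=[19 10 23 2 _ _] head=2 tail=4 count=2
After op 8 (write(25)): arr=[19 10 23 2 25 _] head=2 tail=5 count=3
After op 9 (read()): arr=[19 10 23 2 25 _] head=3 tail=5 count=2
After op 10 (write(4)): arr=[19 10 23 2 25 4] head=3 tail=0 count=3
After op 11 (write(18)): arr=[18 10 23 2 25 4] head=3 tail=1 count=4
After op 12 (write(20)): arr=[18 20 23 2 25 4] head=3 tail=2 count=5
After op 13 (write(22)): arr=[18 20 22 2 25 4] head=3 tail=3 count=6
After op 14 (write(12)): arr=[18 20 22 12 25 4] head=4 tail=4 count=6

Answer: 4 4 6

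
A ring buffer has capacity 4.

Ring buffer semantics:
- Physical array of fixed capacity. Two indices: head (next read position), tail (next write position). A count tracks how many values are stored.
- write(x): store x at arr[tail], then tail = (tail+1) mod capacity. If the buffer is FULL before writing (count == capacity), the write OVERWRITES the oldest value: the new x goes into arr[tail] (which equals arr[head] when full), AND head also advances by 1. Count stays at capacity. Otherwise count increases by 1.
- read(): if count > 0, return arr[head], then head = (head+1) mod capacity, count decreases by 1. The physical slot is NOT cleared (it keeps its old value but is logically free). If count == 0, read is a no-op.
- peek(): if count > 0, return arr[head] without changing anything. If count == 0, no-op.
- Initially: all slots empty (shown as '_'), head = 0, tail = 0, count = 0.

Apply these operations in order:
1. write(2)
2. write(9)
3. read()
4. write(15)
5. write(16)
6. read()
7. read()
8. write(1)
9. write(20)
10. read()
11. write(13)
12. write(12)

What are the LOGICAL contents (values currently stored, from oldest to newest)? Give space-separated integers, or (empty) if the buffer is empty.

Answer: 1 20 13 12

Derivation:
After op 1 (write(2)): arr=[2 _ _ _] head=0 tail=1 count=1
After op 2 (write(9)): arr=[2 9 _ _] head=0 tail=2 count=2
After op 3 (read()): arr=[2 9 _ _] head=1 tail=2 count=1
After op 4 (write(15)): arr=[2 9 15 _] head=1 tail=3 count=2
After op 5 (write(16)): arr=[2 9 15 16] head=1 tail=0 count=3
After op 6 (read()): arr=[2 9 15 16] head=2 tail=0 count=2
After op 7 (read()): arr=[2 9 15 16] head=3 tail=0 count=1
After op 8 (write(1)): arr=[1 9 15 16] head=3 tail=1 count=2
After op 9 (write(20)): arr=[1 20 15 16] head=3 tail=2 count=3
After op 10 (read()): arr=[1 20 15 16] head=0 tail=2 count=2
After op 11 (write(13)): arr=[1 20 13 16] head=0 tail=3 count=3
After op 12 (write(12)): arr=[1 20 13 12] head=0 tail=0 count=4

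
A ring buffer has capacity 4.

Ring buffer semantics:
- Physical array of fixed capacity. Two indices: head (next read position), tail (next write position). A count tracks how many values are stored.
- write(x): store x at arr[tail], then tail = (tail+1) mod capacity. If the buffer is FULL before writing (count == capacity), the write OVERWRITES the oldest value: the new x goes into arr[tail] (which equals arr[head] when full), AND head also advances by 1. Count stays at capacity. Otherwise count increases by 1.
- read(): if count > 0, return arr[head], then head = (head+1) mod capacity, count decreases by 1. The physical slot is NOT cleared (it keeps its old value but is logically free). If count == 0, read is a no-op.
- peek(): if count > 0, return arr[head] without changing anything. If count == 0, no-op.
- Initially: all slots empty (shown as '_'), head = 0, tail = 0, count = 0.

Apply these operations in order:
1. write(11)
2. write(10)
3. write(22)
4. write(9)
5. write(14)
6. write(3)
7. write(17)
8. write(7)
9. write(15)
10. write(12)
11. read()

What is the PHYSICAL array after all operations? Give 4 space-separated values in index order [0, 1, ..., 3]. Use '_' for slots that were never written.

Answer: 15 12 17 7

Derivation:
After op 1 (write(11)): arr=[11 _ _ _] head=0 tail=1 count=1
After op 2 (write(10)): arr=[11 10 _ _] head=0 tail=2 count=2
After op 3 (write(22)): arr=[11 10 22 _] head=0 tail=3 count=3
After op 4 (write(9)): arr=[11 10 22 9] head=0 tail=0 count=4
After op 5 (write(14)): arr=[14 10 22 9] head=1 tail=1 count=4
After op 6 (write(3)): arr=[14 3 22 9] head=2 tail=2 count=4
After op 7 (write(17)): arr=[14 3 17 9] head=3 tail=3 count=4
After op 8 (write(7)): arr=[14 3 17 7] head=0 tail=0 count=4
After op 9 (write(15)): arr=[15 3 17 7] head=1 tail=1 count=4
After op 10 (write(12)): arr=[15 12 17 7] head=2 tail=2 count=4
After op 11 (read()): arr=[15 12 17 7] head=3 tail=2 count=3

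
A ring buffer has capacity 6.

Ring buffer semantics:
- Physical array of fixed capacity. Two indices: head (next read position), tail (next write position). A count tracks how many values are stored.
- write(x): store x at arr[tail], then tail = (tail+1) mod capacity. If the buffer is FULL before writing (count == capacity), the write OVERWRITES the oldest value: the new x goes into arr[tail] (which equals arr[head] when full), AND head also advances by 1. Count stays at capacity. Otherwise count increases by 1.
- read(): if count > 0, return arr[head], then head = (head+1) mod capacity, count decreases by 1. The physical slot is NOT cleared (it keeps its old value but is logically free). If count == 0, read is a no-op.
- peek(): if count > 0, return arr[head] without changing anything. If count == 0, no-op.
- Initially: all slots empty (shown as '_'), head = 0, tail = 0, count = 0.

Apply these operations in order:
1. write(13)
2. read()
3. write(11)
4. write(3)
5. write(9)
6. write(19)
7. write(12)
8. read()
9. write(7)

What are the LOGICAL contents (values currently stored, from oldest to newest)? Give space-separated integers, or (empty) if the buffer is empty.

Answer: 3 9 19 12 7

Derivation:
After op 1 (write(13)): arr=[13 _ _ _ _ _] head=0 tail=1 count=1
After op 2 (read()): arr=[13 _ _ _ _ _] head=1 tail=1 count=0
After op 3 (write(11)): arr=[13 11 _ _ _ _] head=1 tail=2 count=1
After op 4 (write(3)): arr=[13 11 3 _ _ _] head=1 tail=3 count=2
After op 5 (write(9)): arr=[13 11 3 9 _ _] head=1 tail=4 count=3
After op 6 (write(19)): arr=[13 11 3 9 19 _] head=1 tail=5 count=4
After op 7 (write(12)): arr=[13 11 3 9 19 12] head=1 tail=0 count=5
After op 8 (read()): arr=[13 11 3 9 19 12] head=2 tail=0 count=4
After op 9 (write(7)): arr=[7 11 3 9 19 12] head=2 tail=1 count=5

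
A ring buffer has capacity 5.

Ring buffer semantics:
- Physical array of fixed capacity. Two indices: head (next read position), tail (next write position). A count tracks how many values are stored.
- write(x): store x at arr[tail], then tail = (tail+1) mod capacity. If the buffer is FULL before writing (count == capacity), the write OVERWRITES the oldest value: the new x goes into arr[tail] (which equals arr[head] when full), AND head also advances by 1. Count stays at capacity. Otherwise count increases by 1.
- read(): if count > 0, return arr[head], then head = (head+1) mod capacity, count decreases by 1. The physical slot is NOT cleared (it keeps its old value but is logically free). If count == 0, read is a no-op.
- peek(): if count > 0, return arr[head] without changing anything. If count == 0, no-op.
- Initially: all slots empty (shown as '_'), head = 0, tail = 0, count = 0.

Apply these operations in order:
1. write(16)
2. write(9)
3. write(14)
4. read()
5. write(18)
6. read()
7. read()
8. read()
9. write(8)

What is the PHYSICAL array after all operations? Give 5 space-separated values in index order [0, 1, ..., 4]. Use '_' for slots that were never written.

Answer: 16 9 14 18 8

Derivation:
After op 1 (write(16)): arr=[16 _ _ _ _] head=0 tail=1 count=1
After op 2 (write(9)): arr=[16 9 _ _ _] head=0 tail=2 count=2
After op 3 (write(14)): arr=[16 9 14 _ _] head=0 tail=3 count=3
After op 4 (read()): arr=[16 9 14 _ _] head=1 tail=3 count=2
After op 5 (write(18)): arr=[16 9 14 18 _] head=1 tail=4 count=3
After op 6 (read()): arr=[16 9 14 18 _] head=2 tail=4 count=2
After op 7 (read()): arr=[16 9 14 18 _] head=3 tail=4 count=1
After op 8 (read()): arr=[16 9 14 18 _] head=4 tail=4 count=0
After op 9 (write(8)): arr=[16 9 14 18 8] head=4 tail=0 count=1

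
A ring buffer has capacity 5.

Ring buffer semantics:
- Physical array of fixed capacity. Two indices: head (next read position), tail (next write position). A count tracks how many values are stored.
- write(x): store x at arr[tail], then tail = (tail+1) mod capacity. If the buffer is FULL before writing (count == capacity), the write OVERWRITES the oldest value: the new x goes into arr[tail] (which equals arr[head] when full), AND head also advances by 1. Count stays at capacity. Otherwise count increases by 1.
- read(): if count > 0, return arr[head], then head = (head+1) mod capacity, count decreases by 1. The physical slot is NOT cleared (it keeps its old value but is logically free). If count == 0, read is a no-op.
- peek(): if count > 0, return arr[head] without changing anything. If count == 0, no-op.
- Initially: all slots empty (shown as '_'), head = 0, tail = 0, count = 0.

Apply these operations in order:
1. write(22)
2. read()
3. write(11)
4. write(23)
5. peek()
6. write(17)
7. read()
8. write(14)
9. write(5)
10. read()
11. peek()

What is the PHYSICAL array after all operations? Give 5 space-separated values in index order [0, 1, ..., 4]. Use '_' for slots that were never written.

After op 1 (write(22)): arr=[22 _ _ _ _] head=0 tail=1 count=1
After op 2 (read()): arr=[22 _ _ _ _] head=1 tail=1 count=0
After op 3 (write(11)): arr=[22 11 _ _ _] head=1 tail=2 count=1
After op 4 (write(23)): arr=[22 11 23 _ _] head=1 tail=3 count=2
After op 5 (peek()): arr=[22 11 23 _ _] head=1 tail=3 count=2
After op 6 (write(17)): arr=[22 11 23 17 _] head=1 tail=4 count=3
After op 7 (read()): arr=[22 11 23 17 _] head=2 tail=4 count=2
After op 8 (write(14)): arr=[22 11 23 17 14] head=2 tail=0 count=3
After op 9 (write(5)): arr=[5 11 23 17 14] head=2 tail=1 count=4
After op 10 (read()): arr=[5 11 23 17 14] head=3 tail=1 count=3
After op 11 (peek()): arr=[5 11 23 17 14] head=3 tail=1 count=3

Answer: 5 11 23 17 14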